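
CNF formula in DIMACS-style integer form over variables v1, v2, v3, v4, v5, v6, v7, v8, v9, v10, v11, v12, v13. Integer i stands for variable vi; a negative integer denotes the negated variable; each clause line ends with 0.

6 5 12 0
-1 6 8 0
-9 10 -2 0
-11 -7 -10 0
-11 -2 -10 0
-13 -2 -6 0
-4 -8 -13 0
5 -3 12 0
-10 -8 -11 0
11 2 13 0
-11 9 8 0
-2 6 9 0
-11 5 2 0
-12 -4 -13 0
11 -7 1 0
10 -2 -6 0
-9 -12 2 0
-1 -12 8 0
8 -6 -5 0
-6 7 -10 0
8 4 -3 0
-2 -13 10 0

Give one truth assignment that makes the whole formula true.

v1=True, v2=False, v3=False, v4=False, v5=False, v6=True, v7=True, v8=False, v9=False, v10=False, v11=False, v12=False, v13=True

Pure literal: v3 appears only negated; assign v3 = False.
Set v1 = True and propagate.
Set v2 = False and propagate.
For the remaining variables, v4 = False, v5 = False, v6 = True, v7 = True, v8 = False, v9 = False, v10 = False, v11 = False, v12 = False, v13 = True works.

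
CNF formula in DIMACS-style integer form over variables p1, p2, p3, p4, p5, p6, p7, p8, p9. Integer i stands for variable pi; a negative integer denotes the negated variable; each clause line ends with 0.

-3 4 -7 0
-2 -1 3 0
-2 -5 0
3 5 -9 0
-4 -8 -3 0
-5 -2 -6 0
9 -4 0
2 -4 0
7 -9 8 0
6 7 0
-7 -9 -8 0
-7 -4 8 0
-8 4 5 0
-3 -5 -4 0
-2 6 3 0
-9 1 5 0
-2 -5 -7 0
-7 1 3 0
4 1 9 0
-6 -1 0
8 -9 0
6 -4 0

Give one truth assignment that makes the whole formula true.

p1=T, p2=F, p3=F, p4=F, p5=T, p6=F, p7=T, p8=F, p9=F

Check each clause:
  1. (p4 ∨ ¬p3 ∨ ¬p7) — ¬p3 is true.
  2. (¬p2 ∨ ¬p1 ∨ p3) — ¬p2 is true.
  3. (¬p2 ∨ ¬p5) — ¬p2 is true.
  4. (p5 ∨ p3 ∨ ¬p9) — p5 is true.
  5. (¬p8 ∨ ¬p3 ∨ ¬p4) — ¬p8 is true.
  6. (¬p2 ∨ ¬p6 ∨ ¬p5) — ¬p6 is true.
  7. (p9 ∨ ¬p4) — ¬p4 is true.
  8. (p2 ∨ ¬p4) — ¬p4 is true.
  9. (p7 ∨ ¬p9 ∨ p8) — ¬p9 is true.
  10. (p7 ∨ p6) — p7 is true.
  11. (¬p9 ∨ ¬p7 ∨ ¬p8) — ¬p8 is true.
  12. (p8 ∨ ¬p7 ∨ ¬p4) — ¬p4 is true.
  13. (p4 ∨ p5 ∨ ¬p8) — ¬p8 is true.
  14. (¬p5 ∨ ¬p4 ∨ ¬p3) — ¬p4 is true.
  15. (p3 ∨ ¬p2 ∨ p6) — ¬p2 is true.
  16. (p5 ∨ ¬p9 ∨ p1) — p1 is true.
  17. (¬p7 ∨ ¬p2 ∨ ¬p5) — ¬p2 is true.
  18. (p1 ∨ ¬p7 ∨ p3) — p1 is true.
  19. (p9 ∨ p1 ∨ p4) — p1 is true.
  20. (¬p6 ∨ ¬p1) — ¬p6 is true.
  21. (p8 ∨ ¬p9) — ¬p9 is true.
  22. (¬p4 ∨ p6) — ¬p4 is true.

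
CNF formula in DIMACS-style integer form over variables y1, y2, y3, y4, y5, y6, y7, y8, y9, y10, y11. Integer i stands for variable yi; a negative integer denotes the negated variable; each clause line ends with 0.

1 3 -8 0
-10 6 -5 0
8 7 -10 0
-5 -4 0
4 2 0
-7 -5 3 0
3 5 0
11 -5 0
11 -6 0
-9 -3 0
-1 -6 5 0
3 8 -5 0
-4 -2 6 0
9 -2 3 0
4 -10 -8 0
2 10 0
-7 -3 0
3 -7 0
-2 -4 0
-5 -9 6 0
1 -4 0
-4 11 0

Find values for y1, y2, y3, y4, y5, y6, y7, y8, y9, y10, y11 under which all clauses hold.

y1=False, y2=True, y3=True, y4=False, y5=True, y6=False, y7=False, y8=False, y9=False, y10=False, y11=True

y11 occurs only positively in the remaining clauses — set y11 = True.
Set y1 = False and propagate.
  then y4 is forced to False.
  then y2 is forced to True.
For the remaining variables, y3 = True, y5 = True, y6 = False, y7 = False, y8 = False, y9 = False, y10 = False works.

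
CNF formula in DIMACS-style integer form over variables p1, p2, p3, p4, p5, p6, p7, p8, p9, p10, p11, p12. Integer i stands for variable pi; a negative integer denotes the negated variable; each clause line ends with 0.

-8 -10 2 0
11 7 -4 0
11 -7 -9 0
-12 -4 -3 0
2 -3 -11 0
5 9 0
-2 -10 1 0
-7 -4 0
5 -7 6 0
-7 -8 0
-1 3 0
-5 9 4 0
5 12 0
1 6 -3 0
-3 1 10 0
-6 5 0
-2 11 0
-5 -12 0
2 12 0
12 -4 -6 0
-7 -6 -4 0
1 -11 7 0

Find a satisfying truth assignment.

p1=False  p2=True  p3=False  p4=False  p5=True  p6=True  p7=True  p8=False  p9=True  p10=False  p11=True  p12=False

p8 occurs only negated in the remaining clauses — set p8 = False.
Branch on p1: take p1 = False.
The remaining clauses are satisfied by p2 = True, p3 = False, p4 = False, p5 = True, p6 = True, p7 = True, p9 = True, p10 = False, p11 = True, p12 = False.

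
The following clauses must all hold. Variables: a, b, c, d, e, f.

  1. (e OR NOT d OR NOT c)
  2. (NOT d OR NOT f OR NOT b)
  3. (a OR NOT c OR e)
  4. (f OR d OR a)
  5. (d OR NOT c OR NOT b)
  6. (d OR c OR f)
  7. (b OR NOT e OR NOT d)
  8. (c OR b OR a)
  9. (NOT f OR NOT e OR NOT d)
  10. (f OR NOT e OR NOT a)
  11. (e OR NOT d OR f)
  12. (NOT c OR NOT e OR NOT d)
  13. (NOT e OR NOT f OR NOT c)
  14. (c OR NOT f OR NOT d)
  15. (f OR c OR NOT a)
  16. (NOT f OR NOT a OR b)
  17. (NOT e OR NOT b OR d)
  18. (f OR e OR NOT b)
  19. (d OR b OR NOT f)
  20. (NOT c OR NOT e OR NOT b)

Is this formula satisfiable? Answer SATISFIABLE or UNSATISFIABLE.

SATISFIABLE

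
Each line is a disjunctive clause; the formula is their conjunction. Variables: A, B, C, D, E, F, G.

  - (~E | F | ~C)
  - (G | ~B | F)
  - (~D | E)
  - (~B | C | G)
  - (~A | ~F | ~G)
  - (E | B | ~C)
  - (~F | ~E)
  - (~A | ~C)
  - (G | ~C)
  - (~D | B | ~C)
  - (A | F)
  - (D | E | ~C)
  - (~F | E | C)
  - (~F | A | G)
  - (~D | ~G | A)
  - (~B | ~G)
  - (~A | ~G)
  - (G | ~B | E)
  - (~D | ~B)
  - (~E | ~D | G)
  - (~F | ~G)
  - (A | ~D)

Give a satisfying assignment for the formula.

A=T, B=F, C=F, D=F, E=T, F=F, G=F

Check each clause:
  1. (~C | F | ~E) — ~C is true.
  2. (F | G | ~B) — ~B is true.
  3. (E | ~D) — ~D is true.
  4. (G | ~B | C) — ~B is true.
  5. (~G | ~A | ~F) — ~G is true.
  6. (B | E | ~C) — ~C is true.
  7. (~E | ~F) — ~F is true.
  8. (~C | ~A) — ~C is true.
  9. (~C | G) — ~C is true.
  10. (~D | ~C | B) — ~D is true.
  11. (A | F) — A is true.
  12. (E | ~C | D) — ~C is true.
  13. (E | ~F | C) — ~F is true.
  14. (A | ~F | G) — A is true.
  15. (~D | A | ~G) — ~G is true.
  16. (~G | ~B) — ~G is true.
  17. (~G | ~A) — ~G is true.
  18. (E | G | ~B) — E is true.
  19. (~D | ~B) — ~D is true.
  20. (~E | ~D | G) — ~D is true.
  21. (~G | ~F) — ~G is true.
  22. (~D | A) — A is true.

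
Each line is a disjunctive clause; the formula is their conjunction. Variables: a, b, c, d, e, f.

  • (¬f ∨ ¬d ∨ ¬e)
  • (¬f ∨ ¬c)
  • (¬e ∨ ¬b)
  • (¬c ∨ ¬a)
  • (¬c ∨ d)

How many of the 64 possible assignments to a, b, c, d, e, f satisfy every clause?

25

Split on c, then d.
  c=T, d=T: remaining (a,b,e,f) ∈ {(F,F,F,F); (F,F,T,F); (F,T,F,F)} — 3.
  c=T, d=F: a clause becomes empty — 0.
  c=F, d=T: a free; 5 ways for (b,e,f) × 2^1 = 10.
  c=F, d=F: a, f free; 3 ways for (b,e) × 2^2 = 12.
Total: 3 + 0 + 10 + 12 = 25.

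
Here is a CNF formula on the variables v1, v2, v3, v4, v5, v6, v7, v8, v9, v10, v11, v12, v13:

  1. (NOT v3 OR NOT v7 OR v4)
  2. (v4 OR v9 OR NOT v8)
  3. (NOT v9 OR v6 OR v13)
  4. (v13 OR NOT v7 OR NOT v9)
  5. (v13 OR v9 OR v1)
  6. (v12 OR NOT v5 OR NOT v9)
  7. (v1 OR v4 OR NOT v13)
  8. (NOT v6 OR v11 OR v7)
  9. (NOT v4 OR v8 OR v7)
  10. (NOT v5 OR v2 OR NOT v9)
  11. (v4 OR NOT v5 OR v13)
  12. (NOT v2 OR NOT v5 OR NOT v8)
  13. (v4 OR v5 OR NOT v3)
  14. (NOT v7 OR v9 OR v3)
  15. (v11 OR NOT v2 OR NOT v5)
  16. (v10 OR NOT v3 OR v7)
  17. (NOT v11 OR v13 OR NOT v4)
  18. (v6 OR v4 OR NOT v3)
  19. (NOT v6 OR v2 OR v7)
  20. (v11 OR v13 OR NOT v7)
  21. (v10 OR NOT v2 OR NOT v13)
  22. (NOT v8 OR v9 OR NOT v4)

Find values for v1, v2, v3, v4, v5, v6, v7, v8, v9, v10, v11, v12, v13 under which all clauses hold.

v1 = T, v2 = T, v3 = F, v4 = F, v5 = F, v6 = T, v7 = F, v8 = T, v9 = T, v10 = F, v11 = T, v12 = F, v13 = F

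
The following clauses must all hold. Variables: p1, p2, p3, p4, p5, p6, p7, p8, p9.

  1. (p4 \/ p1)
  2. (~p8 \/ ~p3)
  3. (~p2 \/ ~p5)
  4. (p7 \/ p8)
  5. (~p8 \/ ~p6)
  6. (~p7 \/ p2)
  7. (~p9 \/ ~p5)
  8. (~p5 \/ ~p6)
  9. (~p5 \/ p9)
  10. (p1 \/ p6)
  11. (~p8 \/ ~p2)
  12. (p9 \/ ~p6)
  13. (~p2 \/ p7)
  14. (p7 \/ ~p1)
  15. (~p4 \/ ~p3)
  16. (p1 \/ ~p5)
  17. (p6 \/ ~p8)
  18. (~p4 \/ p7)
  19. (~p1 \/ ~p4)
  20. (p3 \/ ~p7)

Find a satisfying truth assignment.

Pure literal: p5 appears only negated; assign p5 = False.
Try p1 = True.
  then p7 is forced to True.
  then p2 is forced to True.
  then p8 is forced to False.
  then p4 is forced to False.
  then p3 is forced to True.
Try p6 = False.
p9 is now unconstrained; take p9 = True.
Every clause has at least one true literal under this assignment.

p1=True, p2=True, p3=True, p4=False, p5=False, p6=False, p7=True, p8=False, p9=True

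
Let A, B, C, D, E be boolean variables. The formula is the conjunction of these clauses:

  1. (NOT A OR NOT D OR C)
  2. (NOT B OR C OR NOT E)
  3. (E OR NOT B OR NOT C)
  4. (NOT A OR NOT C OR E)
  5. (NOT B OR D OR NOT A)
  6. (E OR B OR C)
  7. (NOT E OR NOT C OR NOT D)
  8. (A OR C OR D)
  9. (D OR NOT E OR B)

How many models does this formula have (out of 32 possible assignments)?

5

Satisfying assignments:
  A=F B=F C=F D=T E=T
  A=F B=F C=T D=F E=F
  A=F B=F C=T D=T E=F
  A=F B=T C=F D=T E=F
  A=F B=T C=T D=F E=T
That's 5 in total.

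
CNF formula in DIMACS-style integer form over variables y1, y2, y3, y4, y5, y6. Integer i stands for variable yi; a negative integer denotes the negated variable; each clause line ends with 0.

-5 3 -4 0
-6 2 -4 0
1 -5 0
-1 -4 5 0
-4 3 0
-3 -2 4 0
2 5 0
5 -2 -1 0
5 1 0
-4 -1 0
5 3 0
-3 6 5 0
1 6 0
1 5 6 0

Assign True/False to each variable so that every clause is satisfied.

y1=True, y2=False, y3=False, y4=False, y5=True, y6=True

Check each clause:
  1. {y3, ¬y4, ¬y5} — ¬y4 is true.
  2. {¬y4, y2, ¬y6} — ¬y4 is true.
  3. {y1, ¬y5} — y1 is true.
  4. {¬y4, y5, ¬y1} — ¬y4 is true.
  5. {¬y4, y3} — ¬y4 is true.
  6. {¬y2, ¬y3, y4} — ¬y3 is true.
  7. {y5, y2} — y5 is true.
  8. {¬y2, y5, ¬y1} — y5 is true.
  9. {y5, y1} — y1 is true.
  10. {¬y4, ¬y1} — ¬y4 is true.
  11. {y5, y3} — y5 is true.
  12. {y6, y5, ¬y3} — ¬y3 is true.
  13. {y6, y1} — y1 is true.
  14. {y1, y5, y6} — y1 is true.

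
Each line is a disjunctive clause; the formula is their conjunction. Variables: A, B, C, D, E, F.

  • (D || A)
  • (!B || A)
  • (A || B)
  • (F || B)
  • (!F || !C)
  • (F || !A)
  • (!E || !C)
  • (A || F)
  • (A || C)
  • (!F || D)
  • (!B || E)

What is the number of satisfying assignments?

Satisfying assignments:
  A=T B=F C=F D=T E=F F=T
  A=T B=F C=F D=T E=T F=T
  A=T B=T C=F D=T E=T F=T
That's 3 in total.

3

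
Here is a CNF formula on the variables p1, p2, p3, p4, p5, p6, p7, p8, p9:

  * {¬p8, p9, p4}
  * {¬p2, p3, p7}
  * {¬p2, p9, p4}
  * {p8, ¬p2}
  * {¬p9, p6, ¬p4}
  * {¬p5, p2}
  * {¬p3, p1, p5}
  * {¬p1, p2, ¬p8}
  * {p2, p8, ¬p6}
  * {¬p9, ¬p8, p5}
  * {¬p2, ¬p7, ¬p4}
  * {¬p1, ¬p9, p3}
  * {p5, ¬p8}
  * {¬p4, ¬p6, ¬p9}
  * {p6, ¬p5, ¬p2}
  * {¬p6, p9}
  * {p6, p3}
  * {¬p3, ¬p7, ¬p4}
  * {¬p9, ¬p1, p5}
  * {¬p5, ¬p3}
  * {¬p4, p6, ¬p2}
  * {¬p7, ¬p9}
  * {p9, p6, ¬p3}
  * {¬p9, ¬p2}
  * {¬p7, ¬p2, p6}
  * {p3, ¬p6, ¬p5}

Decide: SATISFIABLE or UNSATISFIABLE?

UNSATISFIABLE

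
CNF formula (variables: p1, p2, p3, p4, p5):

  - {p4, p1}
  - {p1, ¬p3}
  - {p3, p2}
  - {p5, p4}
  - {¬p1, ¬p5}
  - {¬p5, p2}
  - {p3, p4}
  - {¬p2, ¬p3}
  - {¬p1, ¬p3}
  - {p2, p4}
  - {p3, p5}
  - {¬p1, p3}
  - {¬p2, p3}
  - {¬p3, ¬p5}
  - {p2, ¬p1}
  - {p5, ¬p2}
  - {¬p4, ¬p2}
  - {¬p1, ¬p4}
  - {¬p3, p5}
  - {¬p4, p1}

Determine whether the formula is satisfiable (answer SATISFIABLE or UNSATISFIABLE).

p3 = True:
  propagation gives p1=True; an empty clause results — contradiction.
p3 = False:
  propagation gives p2=True; an empty clause results — contradiction.
Every branch closes, so no satisfying assignment exists.

UNSATISFIABLE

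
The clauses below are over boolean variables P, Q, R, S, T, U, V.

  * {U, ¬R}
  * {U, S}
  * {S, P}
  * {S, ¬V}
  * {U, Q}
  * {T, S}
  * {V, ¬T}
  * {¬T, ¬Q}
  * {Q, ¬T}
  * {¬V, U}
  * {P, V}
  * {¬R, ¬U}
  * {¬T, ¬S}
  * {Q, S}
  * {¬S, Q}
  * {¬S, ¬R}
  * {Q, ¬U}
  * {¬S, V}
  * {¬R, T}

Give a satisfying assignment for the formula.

P=0, Q=1, R=0, S=1, T=0, U=1, V=1

Check each clause:
  1. {U, ¬R} — ¬R is true.
  2. {U, S} — S is true.
  3. {P, S} — S is true.
  4. {¬V, S} — S is true.
  5. {Q, U} — Q is true.
  6. {T, S} — S is true.
  7. {¬T, V} — ¬T is true.
  8. {¬T, ¬Q} — ¬T is true.
  9. {¬T, Q} — Q is true.
  10. {¬V, U} — U is true.
  11. {P, V} — V is true.
  12. {¬R, ¬U} — ¬R is true.
  13. {¬S, ¬T} — ¬T is true.
  14. {Q, S} — Q is true.
  15. {¬S, Q} — Q is true.
  16. {¬S, ¬R} — ¬R is true.
  17. {¬U, Q} — Q is true.
  18. {¬S, V} — V is true.
  19. {T, ¬R} — ¬R is true.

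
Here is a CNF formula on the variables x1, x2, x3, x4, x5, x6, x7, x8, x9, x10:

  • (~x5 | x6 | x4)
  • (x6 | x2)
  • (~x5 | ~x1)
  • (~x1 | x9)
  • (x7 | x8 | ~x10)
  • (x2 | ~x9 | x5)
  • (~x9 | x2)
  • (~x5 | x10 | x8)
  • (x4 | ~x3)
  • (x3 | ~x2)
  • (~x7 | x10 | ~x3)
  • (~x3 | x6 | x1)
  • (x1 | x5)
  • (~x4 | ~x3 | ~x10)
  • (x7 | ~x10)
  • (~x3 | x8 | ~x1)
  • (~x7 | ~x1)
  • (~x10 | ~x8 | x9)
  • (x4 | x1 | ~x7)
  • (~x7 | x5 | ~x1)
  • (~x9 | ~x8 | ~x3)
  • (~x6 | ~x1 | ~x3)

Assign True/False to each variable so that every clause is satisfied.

Try x1 = False.
  then x5 is forced to True.
For the remaining variables, x2 = False, x3 = False, x4 = True, x6 = True, x7 = True, x8 = False, x9 = False, x10 = True works.

x1=False, x2=False, x3=False, x4=True, x5=True, x6=True, x7=True, x8=False, x9=False, x10=True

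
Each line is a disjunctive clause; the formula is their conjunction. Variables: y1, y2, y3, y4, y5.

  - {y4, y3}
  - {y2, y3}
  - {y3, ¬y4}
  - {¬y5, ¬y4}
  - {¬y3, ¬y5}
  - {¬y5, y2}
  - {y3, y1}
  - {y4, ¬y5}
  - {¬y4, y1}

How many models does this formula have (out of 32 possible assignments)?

6

Satisfying assignments:
  y1=F y2=F y3=T y4=F y5=F
  y1=F y2=T y3=T y4=F y5=F
  y1=T y2=F y3=T y4=F y5=F
  y1=T y2=F y3=T y4=T y5=F
  y1=T y2=T y3=T y4=F y5=F
  y1=T y2=T y3=T y4=T y5=F
Count: 6.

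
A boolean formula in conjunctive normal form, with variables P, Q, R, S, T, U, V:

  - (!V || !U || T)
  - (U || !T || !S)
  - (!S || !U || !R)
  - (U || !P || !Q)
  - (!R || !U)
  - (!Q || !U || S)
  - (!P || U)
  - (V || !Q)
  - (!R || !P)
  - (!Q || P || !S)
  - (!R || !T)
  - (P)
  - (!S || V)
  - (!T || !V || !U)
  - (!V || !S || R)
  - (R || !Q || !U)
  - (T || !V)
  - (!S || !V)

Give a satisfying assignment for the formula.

Unit propagation: (P) forces P = True.
The clause (U) is unit: U must be True.
The clause (!R) is unit: R must be False.
(!Q) is a unit clause, so Q = False.
Pure literal: S appears only negated; assign S = False.
Set T = False and propagate.
  then V is forced to False.
Every clause has at least one true literal under this assignment.

P=True  Q=False  R=False  S=False  T=False  U=True  V=False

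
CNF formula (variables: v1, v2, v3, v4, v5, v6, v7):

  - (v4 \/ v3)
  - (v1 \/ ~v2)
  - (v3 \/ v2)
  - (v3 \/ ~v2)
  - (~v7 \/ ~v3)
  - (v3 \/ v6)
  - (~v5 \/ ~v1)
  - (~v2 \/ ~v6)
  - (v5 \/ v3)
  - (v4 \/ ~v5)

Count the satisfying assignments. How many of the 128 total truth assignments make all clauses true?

12

Case analysis on v3 and v2:
  v3=T, v2=T: remaining (v1,v4,v5,v6,v7) ∈ {(T,F,F,F,F); (T,T,F,F,F)} — 2.
  v3=T, v2=F: v6 free; 5 ways for (v1,v4,v5,v7) × 2^1 = 10.
  v3=F, v2=T: a clause becomes empty — 0.
  v3=F, v2=F: a clause becomes empty — 0.
Total: 2 + 10 + 0 + 0 = 12.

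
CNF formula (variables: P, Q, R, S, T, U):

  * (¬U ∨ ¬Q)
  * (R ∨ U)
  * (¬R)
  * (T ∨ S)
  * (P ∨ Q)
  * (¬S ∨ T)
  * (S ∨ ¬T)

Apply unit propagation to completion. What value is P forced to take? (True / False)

(¬R) is a unit clause: R = False.
In (U ∨ R), R is now false; U must hold, so U = True.
(¬U ∨ ¬Q) with U = True leaves only ¬Q, so Q = False.
In (Q ∨ P), Q is now false; P must hold, so P = True.

True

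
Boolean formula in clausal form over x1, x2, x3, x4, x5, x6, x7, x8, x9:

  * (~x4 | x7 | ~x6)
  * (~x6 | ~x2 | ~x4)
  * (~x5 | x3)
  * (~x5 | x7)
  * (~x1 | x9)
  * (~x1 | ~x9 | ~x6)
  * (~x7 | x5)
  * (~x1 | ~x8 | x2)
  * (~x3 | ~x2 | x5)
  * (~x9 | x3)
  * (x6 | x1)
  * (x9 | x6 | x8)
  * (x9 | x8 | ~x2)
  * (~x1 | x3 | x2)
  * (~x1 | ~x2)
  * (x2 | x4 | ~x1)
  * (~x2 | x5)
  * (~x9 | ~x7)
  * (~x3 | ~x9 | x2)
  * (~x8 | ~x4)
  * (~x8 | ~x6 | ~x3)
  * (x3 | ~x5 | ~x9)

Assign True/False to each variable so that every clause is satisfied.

x1=0, x2=0, x3=0, x4=0, x5=0, x6=1, x7=0, x8=1, x9=0

Check each clause:
  1. (x7 | ~x6 | ~x4) — ~x4 is true.
  2. (~x4 | ~x2 | ~x6) — ~x4 is true.
  3. (x3 | ~x5) — ~x5 is true.
  4. (~x5 | x7) — ~x5 is true.
  5. (~x1 | x9) — ~x1 is true.
  6. (~x6 | ~x9 | ~x1) — ~x1 is true.
  7. (x5 | ~x7) — ~x7 is true.
  8. (~x1 | ~x8 | x2) — ~x1 is true.
  9. (x5 | ~x2 | ~x3) — ~x3 is true.
  10. (x3 | ~x9) — ~x9 is true.
  11. (x1 | x6) — x6 is true.
  12. (x8 | x9 | x6) — x8 is true.
  13. (~x2 | x8 | x9) — x8 is true.
  14. (x2 | x3 | ~x1) — ~x1 is true.
  15. (~x1 | ~x2) — ~x1 is true.
  16. (x2 | ~x1 | x4) — ~x1 is true.
  17. (x5 | ~x2) — ~x2 is true.
  18. (~x9 | ~x7) — ~x7 is true.
  19. (~x3 | ~x9 | x2) — ~x3 is true.
  20. (~x8 | ~x4) — ~x4 is true.
  21. (~x6 | ~x8 | ~x3) — ~x3 is true.
  22. (~x9 | x3 | ~x5) — ~x5 is true.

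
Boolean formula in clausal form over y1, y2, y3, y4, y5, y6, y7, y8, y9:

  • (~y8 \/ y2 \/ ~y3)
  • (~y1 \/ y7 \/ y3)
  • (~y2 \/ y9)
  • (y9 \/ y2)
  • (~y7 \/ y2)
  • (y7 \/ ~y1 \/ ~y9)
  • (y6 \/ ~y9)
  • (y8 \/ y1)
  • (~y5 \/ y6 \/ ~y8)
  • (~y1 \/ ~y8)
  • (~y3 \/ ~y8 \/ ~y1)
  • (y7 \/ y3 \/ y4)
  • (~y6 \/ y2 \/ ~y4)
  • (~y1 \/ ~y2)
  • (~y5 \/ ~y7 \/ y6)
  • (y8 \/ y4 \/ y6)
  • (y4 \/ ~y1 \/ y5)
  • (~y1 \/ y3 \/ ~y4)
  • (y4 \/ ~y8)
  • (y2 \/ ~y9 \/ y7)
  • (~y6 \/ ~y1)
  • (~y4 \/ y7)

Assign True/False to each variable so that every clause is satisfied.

Set y1 = False and propagate.
  then y8 is forced to True.
  then y4 is forced to True.
  then y7 is forced to True.
  then y2 is forced to True.
  then y9 is forced to True.
  then y6 is forced to True.
y3, y5 are now unconstrained; take y3 = False, y5 = False.

y1=False  y2=True  y3=False  y4=True  y5=False  y6=True  y7=True  y8=True  y9=True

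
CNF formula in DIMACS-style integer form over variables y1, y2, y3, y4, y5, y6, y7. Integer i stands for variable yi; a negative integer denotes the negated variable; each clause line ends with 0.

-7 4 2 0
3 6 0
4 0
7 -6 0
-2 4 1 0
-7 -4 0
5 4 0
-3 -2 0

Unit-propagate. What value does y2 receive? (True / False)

(y4) is a unit clause: y4 = True.
In (~y4 | ~y7), ~y4 is now false; ~y7 must hold, so y7 = False.
From (y7 | ~y6) and y7 = False: y6 = False.
From (y3 | y6) and y6 = False: y3 = True.
(~y2 | ~y3) with y3 = True leaves only ~y2, so y2 = False.

False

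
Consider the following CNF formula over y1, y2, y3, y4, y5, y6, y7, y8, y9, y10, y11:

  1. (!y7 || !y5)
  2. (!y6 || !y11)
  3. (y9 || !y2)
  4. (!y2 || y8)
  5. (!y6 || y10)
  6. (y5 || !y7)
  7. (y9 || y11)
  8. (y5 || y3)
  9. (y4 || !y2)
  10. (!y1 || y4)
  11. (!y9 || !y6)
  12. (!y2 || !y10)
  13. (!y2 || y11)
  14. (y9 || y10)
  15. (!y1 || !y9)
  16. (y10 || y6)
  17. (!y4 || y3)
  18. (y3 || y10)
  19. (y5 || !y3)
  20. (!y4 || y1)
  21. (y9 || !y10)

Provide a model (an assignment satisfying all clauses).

y1=F, y2=F, y3=T, y4=F, y5=T, y6=F, y7=F, y8=F, y9=T, y10=T, y11=F

Check each clause:
  1. (!y7 || !y5) — !y7 is true.
  2. (!y11 || !y6) — !y6 is true.
  3. (y9 || !y2) — y9 is true.
  4. (y8 || !y2) — !y2 is true.
  5. (!y6 || y10) — y10 is true.
  6. (!y7 || y5) — !y7 is true.
  7. (y9 || y11) — y9 is true.
  8. (y3 || y5) — y3 is true.
  9. (y4 || !y2) — !y2 is true.
  10. (!y1 || y4) — !y1 is true.
  11. (!y9 || !y6) — !y6 is true.
  12. (!y2 || !y10) — !y2 is true.
  13. (y11 || !y2) — !y2 is true.
  14. (y10 || y9) — y9 is true.
  15. (!y9 || !y1) — !y1 is true.
  16. (y6 || y10) — y10 is true.
  17. (!y4 || y3) — y3 is true.
  18. (y10 || y3) — y10 is true.
  19. (y5 || !y3) — y5 is true.
  20. (!y4 || y1) — !y4 is true.
  21. (y9 || !y10) — y9 is true.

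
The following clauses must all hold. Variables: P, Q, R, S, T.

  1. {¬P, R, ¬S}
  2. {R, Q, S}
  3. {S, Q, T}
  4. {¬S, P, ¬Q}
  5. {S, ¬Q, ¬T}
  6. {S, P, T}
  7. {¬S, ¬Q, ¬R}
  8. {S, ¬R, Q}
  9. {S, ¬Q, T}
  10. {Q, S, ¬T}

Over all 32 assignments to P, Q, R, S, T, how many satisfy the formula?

6

Satisfying assignments:
  P=0 Q=0 R=0 S=1 T=0
  P=0 Q=0 R=0 S=1 T=1
  P=0 Q=0 R=1 S=1 T=0
  P=0 Q=0 R=1 S=1 T=1
  P=1 Q=0 R=1 S=1 T=0
  P=1 Q=0 R=1 S=1 T=1
That's 6 in total.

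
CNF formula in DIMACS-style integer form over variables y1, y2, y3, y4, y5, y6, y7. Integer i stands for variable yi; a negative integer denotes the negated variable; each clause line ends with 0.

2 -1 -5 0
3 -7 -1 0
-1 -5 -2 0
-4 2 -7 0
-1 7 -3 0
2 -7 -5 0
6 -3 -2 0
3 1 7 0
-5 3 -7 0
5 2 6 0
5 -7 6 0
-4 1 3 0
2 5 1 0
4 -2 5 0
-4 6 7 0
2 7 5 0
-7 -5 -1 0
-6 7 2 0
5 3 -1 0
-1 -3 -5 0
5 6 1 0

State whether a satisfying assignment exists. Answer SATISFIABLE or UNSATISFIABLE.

SATISFIABLE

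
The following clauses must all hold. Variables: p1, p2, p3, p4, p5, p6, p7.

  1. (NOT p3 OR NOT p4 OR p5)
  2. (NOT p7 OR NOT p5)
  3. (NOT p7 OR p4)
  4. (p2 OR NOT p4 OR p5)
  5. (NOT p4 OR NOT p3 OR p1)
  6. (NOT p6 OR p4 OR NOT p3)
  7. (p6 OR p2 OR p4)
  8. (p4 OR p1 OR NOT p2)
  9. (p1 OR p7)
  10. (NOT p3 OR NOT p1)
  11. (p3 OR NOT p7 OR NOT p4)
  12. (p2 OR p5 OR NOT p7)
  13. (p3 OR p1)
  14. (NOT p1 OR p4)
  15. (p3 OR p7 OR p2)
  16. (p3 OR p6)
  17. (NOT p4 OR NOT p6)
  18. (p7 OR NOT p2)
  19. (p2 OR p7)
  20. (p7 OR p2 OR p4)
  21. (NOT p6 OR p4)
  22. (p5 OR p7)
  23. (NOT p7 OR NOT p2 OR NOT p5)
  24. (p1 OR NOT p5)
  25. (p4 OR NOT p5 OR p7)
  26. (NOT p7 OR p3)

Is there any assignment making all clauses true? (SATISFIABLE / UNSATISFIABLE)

p4 = True:
  propagation gives p6=False, p3=True, p5=True, p7=False; an empty clause results — contradiction.
p4 = False:
  propagation gives p7=False, p1=True; an empty clause results — contradiction.
Every branch closes, so no satisfying assignment exists.

UNSATISFIABLE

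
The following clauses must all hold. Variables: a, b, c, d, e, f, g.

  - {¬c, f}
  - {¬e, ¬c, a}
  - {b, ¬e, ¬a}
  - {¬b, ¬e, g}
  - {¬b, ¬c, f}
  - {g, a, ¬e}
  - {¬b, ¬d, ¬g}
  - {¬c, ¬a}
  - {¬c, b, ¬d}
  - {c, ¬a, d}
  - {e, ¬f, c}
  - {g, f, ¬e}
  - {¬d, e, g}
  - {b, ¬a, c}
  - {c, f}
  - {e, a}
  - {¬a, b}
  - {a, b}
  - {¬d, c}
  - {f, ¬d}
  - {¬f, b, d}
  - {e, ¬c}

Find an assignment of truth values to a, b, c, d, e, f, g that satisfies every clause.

a=False, b=True, c=False, d=False, e=True, f=True, g=True

Branch on a: take a = False.
  then e is forced to True.
  then c is forced to False.
  then g is forced to True.
  then f is forced to True.
  then b is forced to True.
  then d is forced to False.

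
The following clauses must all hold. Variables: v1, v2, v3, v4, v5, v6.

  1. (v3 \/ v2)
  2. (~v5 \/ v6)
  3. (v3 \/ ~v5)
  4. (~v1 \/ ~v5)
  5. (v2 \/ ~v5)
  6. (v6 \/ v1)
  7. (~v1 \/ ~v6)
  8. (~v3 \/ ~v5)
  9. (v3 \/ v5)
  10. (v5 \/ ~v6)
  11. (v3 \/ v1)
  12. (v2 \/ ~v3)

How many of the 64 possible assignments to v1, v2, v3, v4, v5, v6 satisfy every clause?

2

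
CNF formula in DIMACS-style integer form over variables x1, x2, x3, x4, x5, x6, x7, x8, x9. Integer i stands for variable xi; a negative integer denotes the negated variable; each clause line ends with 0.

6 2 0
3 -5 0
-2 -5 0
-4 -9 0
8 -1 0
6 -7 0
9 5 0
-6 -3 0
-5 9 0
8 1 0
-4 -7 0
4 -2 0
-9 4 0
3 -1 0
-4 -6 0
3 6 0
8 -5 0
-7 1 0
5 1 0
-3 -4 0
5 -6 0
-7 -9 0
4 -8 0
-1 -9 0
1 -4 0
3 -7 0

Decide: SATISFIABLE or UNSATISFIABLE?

x4 = True:
  propagation gives x9=False, x5=True; an empty clause results — contradiction.
x4 = False:
  propagation gives x2=False, x6=True, x3=False, x5=False; an empty clause results — contradiction.
Every branch closes, so no satisfying assignment exists.

UNSATISFIABLE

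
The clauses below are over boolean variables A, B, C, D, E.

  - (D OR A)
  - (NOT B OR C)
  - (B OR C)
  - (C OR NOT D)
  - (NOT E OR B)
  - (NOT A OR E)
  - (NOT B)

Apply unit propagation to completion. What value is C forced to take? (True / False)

True

Unit clause (NOT B) sets B = False.
(B OR C): since B = False, the clause reduces to (C). C = True.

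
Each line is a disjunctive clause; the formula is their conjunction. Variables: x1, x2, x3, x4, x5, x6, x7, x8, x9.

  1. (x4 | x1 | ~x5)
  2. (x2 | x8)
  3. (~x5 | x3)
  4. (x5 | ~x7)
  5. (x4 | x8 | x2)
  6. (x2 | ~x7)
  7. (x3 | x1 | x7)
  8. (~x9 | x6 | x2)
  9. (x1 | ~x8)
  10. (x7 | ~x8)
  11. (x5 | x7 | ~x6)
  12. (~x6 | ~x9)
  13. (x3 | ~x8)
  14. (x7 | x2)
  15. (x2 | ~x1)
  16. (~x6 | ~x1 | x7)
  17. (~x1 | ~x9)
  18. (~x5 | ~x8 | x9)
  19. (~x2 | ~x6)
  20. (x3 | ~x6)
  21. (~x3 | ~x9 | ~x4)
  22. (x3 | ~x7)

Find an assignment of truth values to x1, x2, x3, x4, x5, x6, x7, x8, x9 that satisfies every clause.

x1=F, x2=T, x3=T, x4=F, x5=F, x6=F, x7=F, x8=F, x9=T

Check each clause:
  1. (x4 | ~x5 | x1) — ~x5 is true.
  2. (x2 | x8) — x2 is true.
  3. (x3 | ~x5) — x3 is true.
  4. (x5 | ~x7) — ~x7 is true.
  5. (x2 | x4 | x8) — x2 is true.
  6. (x2 | ~x7) — ~x7 is true.
  7. (x7 | x1 | x3) — x3 is true.
  8. (x2 | ~x9 | x6) — x2 is true.
  9. (x1 | ~x8) — ~x8 is true.
  10. (~x8 | x7) — ~x8 is true.
  11. (~x6 | x5 | x7) — ~x6 is true.
  12. (~x6 | ~x9) — ~x6 is true.
  13. (~x8 | x3) — ~x8 is true.
  14. (x7 | x2) — x2 is true.
  15. (x2 | ~x1) — x2 is true.
  16. (x7 | ~x1 | ~x6) — ~x6 is true.
  17. (~x9 | ~x1) — ~x1 is true.
  18. (~x8 | x9 | ~x5) — ~x8 is true.
  19. (~x6 | ~x2) — ~x6 is true.
  20. (~x6 | x3) — ~x6 is true.
  21. (~x3 | ~x4 | ~x9) — ~x4 is true.
  22. (x3 | ~x7) — ~x7 is true.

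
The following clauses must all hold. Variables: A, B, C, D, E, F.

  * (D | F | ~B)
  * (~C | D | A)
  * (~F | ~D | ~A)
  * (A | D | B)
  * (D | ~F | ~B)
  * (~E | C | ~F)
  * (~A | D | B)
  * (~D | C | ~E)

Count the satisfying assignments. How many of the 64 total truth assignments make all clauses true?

18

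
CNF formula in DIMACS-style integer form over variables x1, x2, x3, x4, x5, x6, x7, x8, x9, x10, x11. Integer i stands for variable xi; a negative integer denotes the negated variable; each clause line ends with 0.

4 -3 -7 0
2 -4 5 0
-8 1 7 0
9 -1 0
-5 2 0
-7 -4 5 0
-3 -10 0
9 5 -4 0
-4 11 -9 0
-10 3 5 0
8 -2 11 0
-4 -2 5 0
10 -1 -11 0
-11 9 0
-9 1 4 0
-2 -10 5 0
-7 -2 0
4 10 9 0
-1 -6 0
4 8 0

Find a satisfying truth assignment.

Try x1 = False.
For the remaining variables, x2 = True, x3 = False, x4 = True, x5 = True, x6 = True, x7 = False, x8 = False, x9 = True, x10 = True, x11 = True works.

x1 = False, x2 = True, x3 = False, x4 = True, x5 = True, x6 = True, x7 = False, x8 = False, x9 = True, x10 = True, x11 = True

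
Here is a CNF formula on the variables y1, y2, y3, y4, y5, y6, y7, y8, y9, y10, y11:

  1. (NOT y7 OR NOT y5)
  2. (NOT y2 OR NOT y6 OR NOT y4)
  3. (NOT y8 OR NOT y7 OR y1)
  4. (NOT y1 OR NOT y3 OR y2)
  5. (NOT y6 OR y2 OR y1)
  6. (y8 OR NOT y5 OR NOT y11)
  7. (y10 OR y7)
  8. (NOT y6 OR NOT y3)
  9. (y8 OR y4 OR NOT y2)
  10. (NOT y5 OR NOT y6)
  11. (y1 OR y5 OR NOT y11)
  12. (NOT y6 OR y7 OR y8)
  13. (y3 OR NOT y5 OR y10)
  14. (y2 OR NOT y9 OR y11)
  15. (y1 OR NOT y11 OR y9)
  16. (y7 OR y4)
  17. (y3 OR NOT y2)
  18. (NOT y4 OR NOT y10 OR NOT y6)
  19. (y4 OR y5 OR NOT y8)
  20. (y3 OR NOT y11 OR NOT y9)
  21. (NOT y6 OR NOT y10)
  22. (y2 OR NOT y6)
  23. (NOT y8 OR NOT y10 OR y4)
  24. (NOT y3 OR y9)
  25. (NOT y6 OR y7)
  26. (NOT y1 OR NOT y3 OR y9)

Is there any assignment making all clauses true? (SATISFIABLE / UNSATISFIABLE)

SATISFIABLE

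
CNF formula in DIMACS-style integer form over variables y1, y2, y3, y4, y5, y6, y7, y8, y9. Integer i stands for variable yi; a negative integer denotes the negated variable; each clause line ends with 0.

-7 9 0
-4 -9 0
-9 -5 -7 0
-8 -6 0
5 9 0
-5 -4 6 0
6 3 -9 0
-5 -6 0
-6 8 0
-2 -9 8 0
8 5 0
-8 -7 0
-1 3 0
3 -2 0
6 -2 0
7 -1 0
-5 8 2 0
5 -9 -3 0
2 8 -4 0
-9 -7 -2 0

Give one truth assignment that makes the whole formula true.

y1=F  y2=F  y3=T  y4=F  y5=T  y6=F  y7=F  y8=T  y9=T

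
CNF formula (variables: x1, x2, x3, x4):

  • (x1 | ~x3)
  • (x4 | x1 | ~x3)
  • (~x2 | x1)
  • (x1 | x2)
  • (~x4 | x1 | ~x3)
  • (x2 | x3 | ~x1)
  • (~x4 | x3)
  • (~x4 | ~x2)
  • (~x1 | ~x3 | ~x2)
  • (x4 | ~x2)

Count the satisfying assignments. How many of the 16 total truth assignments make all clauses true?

2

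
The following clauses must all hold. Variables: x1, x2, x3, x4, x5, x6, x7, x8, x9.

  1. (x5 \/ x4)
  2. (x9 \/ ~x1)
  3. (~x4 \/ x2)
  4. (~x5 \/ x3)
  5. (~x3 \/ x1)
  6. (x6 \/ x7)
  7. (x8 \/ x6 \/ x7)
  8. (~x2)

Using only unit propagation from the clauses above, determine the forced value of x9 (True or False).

True

(~x2) stands alone — x2 = False.
(x2 \/ ~x4) with x2 = False leaves only ~x4, so x4 = False.
From (x4 \/ x5) and x4 = False: x5 = True.
(x3 \/ ~x5): since x5 = True, the clause reduces to (x3). x3 = True.
(~x3 \/ x1): since x3 = True, the clause reduces to (x1). x1 = True.
In (~x1 \/ x9), ~x1 is now false; x9 must hold, so x9 = True.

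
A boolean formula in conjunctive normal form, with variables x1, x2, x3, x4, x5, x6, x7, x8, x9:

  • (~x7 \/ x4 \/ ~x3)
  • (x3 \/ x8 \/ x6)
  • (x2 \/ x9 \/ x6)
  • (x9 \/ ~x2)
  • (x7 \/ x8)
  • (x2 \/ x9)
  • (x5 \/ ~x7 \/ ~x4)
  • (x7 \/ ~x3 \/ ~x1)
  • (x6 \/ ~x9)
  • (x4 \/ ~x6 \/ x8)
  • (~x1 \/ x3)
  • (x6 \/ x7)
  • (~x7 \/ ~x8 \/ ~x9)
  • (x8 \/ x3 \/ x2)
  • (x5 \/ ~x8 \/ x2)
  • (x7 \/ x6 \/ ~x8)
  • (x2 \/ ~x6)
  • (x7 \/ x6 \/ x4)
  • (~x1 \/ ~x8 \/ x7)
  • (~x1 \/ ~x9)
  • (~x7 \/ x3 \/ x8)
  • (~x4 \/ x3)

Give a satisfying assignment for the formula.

x1=F, x2=T, x3=T, x4=T, x5=F, x6=T, x7=F, x8=T, x9=T

Check each clause:
  1. (x4 \/ ~x3 \/ ~x7) — ~x7 is true.
  2. (x3 \/ x8 \/ x6) — x8 is true.
  3. (x6 \/ x9 \/ x2) — x9 is true.
  4. (~x2 \/ x9) — x9 is true.
  5. (x8 \/ x7) — x8 is true.
  6. (x2 \/ x9) — x9 is true.
  7. (x5 \/ ~x7 \/ ~x4) — ~x7 is true.
  8. (~x1 \/ ~x3 \/ x7) — ~x1 is true.
  9. (~x9 \/ x6) — x6 is true.
  10. (x8 \/ x4 \/ ~x6) — x8 is true.
  11. (x3 \/ ~x1) — x3 is true.
  12. (x7 \/ x6) — x6 is true.
  13. (~x8 \/ ~x7 \/ ~x9) — ~x7 is true.
  14. (x3 \/ x2 \/ x8) — x8 is true.
  15. (x2 \/ x5 \/ ~x8) — x2 is true.
  16. (x7 \/ x6 \/ ~x8) — x6 is true.
  17. (x2 \/ ~x6) — x2 is true.
  18. (x6 \/ x7 \/ x4) — x4 is true.
  19. (~x8 \/ x7 \/ ~x1) — ~x1 is true.
  20. (~x9 \/ ~x1) — ~x1 is true.
  21. (~x7 \/ x3 \/ x8) — x8 is true.
  22. (x3 \/ ~x4) — x3 is true.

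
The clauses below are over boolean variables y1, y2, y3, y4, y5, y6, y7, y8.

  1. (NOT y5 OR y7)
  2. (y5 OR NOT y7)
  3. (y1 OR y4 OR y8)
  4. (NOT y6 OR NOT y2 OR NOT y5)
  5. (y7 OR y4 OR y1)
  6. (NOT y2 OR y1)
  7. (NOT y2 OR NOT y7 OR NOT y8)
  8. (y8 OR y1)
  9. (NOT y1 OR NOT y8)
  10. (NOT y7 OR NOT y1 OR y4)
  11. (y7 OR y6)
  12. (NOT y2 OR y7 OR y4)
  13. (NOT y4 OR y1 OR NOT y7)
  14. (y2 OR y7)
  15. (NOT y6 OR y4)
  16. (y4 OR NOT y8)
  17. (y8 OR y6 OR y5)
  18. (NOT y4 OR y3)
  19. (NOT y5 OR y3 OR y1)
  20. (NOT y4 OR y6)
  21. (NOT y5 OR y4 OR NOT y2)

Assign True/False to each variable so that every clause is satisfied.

y3 occurs only positively in the remaining clauses — set y3 = True.
Set y1 = True and propagate.
  then y8 is forced to False.
The remaining clauses are satisfied by y2 = False, y4 = True, y5 = True, y6 = True, y7 = True.

y1=True, y2=False, y3=True, y4=True, y5=True, y6=True, y7=True, y8=False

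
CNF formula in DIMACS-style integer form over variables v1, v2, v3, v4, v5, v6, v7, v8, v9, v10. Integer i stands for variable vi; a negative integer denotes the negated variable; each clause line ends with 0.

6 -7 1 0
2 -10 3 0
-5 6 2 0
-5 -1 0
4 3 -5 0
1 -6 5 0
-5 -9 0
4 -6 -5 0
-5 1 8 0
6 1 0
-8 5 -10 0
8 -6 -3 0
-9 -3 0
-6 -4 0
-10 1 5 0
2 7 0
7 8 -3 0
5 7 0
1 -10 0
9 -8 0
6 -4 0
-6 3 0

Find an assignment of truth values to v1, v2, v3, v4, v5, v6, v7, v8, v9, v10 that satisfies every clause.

v1 = T, v2 = T, v3 = F, v4 = F, v5 = F, v6 = F, v7 = T, v8 = F, v9 = T, v10 = F

Check each clause:
  1. {¬v7, v1, v6} — v1 is true.
  2. {v2, v3, ¬v10} — v2 is true.
  3. {v6, ¬v5, v2} — v2 is true.
  4. {¬v5, ¬v1} — ¬v5 is true.
  5. {v3, v4, ¬v5} — ¬v5 is true.
  6. {v1, ¬v6, v5} — v1 is true.
  7. {¬v9, ¬v5} — ¬v5 is true.
  8. {v4, ¬v6, ¬v5} — ¬v6 is true.
  9. {v1, ¬v5, v8} — v1 is true.
  10. {v1, v6} — v1 is true.
  11. {¬v10, ¬v8, v5} — ¬v8 is true.
  12. {v8, ¬v3, ¬v6} — ¬v6 is true.
  13. {¬v9, ¬v3} — ¬v3 is true.
  14. {¬v6, ¬v4} — ¬v6 is true.
  15. {v1, v5, ¬v10} — v1 is true.
  16. {v7, v2} — v2 is true.
  17. {v8, v7, ¬v3} — ¬v3 is true.
  18. {v7, v5} — v7 is true.
  19. {v1, ¬v10} — v1 is true.
  20. {v9, ¬v8} — ¬v8 is true.
  21. {v6, ¬v4} — ¬v4 is true.
  22. {v3, ¬v6} — ¬v6 is true.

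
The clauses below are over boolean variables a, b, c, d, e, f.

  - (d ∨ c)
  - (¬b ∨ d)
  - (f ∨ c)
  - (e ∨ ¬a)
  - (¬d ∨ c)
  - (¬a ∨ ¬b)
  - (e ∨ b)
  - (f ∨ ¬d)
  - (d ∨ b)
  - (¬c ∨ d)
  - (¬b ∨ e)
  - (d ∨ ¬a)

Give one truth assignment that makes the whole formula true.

a = False, b = True, c = True, d = True, e = True, f = True

Check each clause:
  1. (c ∨ d) — c is true.
  2. (¬b ∨ d) — d is true.
  3. (f ∨ c) — c is true.
  4. (¬a ∨ e) — e is true.
  5. (c ∨ ¬d) — c is true.
  6. (¬b ∨ ¬a) — ¬a is true.
  7. (b ∨ e) — b is true.
  8. (f ∨ ¬d) — f is true.
  9. (d ∨ b) — b is true.
  10. (¬c ∨ d) — d is true.
  11. (e ∨ ¬b) — e is true.
  12. (d ∨ ¬a) — d is true.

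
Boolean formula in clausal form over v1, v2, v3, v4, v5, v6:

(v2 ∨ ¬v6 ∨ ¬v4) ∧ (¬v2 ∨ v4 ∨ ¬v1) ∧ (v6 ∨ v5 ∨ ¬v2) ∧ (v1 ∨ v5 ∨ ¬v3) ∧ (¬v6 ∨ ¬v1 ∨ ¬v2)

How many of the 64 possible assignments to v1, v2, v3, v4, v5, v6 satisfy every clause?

33

Split on v2, then v1.
  v2=T, v1=T: remaining (v3,v4,v5,v6) ∈ {(F,T,T,F); (T,T,T,F)} — 2.
  v2=T, v1=F: v4 free; 5 ways for (v3,v5,v6) × 2^1 = 10.
  v2=F, v1=T: v3, v5 free; 3 ways for (v4,v6) × 2^2 = 12.
  v2=F, v1=F: 9 of the 16 assignments to (v3,v4,v5,v6) work.
Total: 2 + 10 + 12 + 9 = 33.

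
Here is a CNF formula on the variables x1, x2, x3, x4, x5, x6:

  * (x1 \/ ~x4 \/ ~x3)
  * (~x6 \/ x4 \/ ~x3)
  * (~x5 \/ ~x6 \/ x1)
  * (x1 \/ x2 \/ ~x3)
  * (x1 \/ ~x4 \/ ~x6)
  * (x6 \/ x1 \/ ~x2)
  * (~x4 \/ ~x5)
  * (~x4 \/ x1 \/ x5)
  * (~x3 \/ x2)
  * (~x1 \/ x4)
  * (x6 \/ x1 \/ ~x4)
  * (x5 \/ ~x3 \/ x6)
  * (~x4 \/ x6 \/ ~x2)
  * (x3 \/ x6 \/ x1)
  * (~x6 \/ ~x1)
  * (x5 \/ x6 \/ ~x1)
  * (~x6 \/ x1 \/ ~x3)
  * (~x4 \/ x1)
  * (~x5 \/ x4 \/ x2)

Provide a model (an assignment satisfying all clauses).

x1 = F  x2 = F  x3 = F  x4 = F  x5 = F  x6 = T

Check each clause:
  1. (x1 \/ ~x4 \/ ~x3) — ~x4 is true.
  2. (x4 \/ ~x3 \/ ~x6) — ~x3 is true.
  3. (~x5 \/ x1 \/ ~x6) — ~x5 is true.
  4. (~x3 \/ x2 \/ x1) — ~x3 is true.
  5. (~x6 \/ ~x4 \/ x1) — ~x4 is true.
  6. (x6 \/ ~x2 \/ x1) — ~x2 is true.
  7. (~x5 \/ ~x4) — ~x5 is true.
  8. (x1 \/ x5 \/ ~x4) — ~x4 is true.
  9. (~x3 \/ x2) — ~x3 is true.
  10. (x4 \/ ~x1) — ~x1 is true.
  11. (~x4 \/ x6 \/ x1) — ~x4 is true.
  12. (x5 \/ x6 \/ ~x3) — ~x3 is true.
  13. (~x4 \/ ~x2 \/ x6) — ~x4 is true.
  14. (x6 \/ x3 \/ x1) — x6 is true.
  15. (~x1 \/ ~x6) — ~x1 is true.
  16. (~x1 \/ x5 \/ x6) — x6 is true.
  17. (~x3 \/ ~x6 \/ x1) — ~x3 is true.
  18. (~x4 \/ x1) — ~x4 is true.
  19. (x2 \/ x4 \/ ~x5) — ~x5 is true.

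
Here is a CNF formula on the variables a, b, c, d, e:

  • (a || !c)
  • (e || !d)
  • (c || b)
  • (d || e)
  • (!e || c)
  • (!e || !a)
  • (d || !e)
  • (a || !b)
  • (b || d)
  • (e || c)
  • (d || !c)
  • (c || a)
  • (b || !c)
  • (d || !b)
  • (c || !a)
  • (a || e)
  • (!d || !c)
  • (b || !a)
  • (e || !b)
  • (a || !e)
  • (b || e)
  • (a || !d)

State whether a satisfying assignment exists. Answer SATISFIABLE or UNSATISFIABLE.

e = True:
  propagation gives c=True, a=True; an empty clause results — contradiction.
e = False:
  propagation gives d=False; an empty clause results — contradiction.
Every branch closes, so no satisfying assignment exists.

UNSATISFIABLE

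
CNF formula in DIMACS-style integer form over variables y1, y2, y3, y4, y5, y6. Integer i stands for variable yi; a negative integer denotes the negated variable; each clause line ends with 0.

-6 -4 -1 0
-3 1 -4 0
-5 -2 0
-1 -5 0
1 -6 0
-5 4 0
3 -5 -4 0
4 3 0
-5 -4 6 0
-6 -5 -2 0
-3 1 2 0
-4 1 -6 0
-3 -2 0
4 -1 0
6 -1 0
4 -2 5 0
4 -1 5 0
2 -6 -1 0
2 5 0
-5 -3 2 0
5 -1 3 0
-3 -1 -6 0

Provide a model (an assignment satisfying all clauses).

Set y1 = False and propagate.
  then y6 is forced to False.
The remaining clauses are satisfied by y2 = True, y3 = False, y4 = True, y5 = False.
Every clause has at least one true literal under this assignment.

y1 = F, y2 = T, y3 = F, y4 = T, y5 = F, y6 = F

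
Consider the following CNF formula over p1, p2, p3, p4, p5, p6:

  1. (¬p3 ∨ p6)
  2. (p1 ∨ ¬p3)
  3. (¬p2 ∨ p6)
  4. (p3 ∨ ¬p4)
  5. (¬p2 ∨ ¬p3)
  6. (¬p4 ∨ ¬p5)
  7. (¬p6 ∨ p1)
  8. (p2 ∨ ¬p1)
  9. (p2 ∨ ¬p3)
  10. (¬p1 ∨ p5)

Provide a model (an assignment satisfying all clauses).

p1=F  p2=F  p3=F  p4=F  p5=T  p6=F

p4 occurs only negated in the remaining clauses — set p4 = False.
Try p1 = False.
  then p3 is forced to False.
  then p6 is forced to False.
  then p2 is forced to False.
p5 is now unconstrained; take p5 = True.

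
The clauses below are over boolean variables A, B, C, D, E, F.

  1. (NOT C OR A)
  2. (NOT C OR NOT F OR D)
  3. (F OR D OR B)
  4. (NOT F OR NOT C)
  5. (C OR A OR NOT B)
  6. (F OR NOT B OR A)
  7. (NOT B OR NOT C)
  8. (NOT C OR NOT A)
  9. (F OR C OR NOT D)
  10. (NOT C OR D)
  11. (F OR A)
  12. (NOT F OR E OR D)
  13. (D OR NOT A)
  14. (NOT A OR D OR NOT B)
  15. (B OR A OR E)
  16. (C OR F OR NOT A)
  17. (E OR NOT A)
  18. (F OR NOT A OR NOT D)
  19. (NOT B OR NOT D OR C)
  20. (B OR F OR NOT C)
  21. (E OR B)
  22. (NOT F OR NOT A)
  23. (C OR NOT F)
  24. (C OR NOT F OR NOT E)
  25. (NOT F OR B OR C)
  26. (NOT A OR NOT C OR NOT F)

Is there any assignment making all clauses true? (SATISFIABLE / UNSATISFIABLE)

UNSATISFIABLE

C = True:
  propagation gives A=True; an empty clause results — contradiction.
C = False:
  propagation gives F=False, D=False, B=True, A=True; an empty clause results — contradiction.
Every branch closes, so no satisfying assignment exists.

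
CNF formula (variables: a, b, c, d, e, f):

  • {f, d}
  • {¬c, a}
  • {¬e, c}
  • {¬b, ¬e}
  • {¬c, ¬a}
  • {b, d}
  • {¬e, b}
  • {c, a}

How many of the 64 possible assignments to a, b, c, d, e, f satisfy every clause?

5

Satisfying assignments:
  a=T b=F c=F d=T e=F f=F
  a=T b=F c=F d=T e=F f=T
  a=T b=T c=F d=F e=F f=T
  a=T b=T c=F d=T e=F f=F
  a=T b=T c=F d=T e=F f=T
That's 5 in total.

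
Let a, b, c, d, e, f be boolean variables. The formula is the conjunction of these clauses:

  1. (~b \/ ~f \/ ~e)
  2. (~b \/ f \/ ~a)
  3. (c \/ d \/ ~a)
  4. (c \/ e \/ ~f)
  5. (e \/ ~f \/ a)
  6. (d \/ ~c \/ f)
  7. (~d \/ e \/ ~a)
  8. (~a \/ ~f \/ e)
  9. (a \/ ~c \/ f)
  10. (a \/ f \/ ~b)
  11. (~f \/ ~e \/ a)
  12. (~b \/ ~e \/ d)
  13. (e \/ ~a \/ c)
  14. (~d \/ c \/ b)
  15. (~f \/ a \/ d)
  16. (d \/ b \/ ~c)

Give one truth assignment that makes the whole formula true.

a=False, b=False, c=False, d=False, e=False, f=False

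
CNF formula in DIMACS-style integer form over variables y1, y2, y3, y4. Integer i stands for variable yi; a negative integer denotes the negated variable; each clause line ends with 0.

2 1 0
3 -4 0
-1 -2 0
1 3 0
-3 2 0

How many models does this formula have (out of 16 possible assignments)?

3

Satisfying assignments:
  y1=F y2=T y3=T y4=F
  y1=F y2=T y3=T y4=T
  y1=T y2=F y3=F y4=F
That's 3 in total.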